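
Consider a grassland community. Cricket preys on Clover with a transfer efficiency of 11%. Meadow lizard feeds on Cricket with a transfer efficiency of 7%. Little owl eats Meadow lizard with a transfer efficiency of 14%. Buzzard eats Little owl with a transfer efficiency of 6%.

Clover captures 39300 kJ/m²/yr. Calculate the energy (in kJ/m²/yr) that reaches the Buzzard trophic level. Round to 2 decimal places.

2.54 kJ/m²/yr

Cricket: 39300 × 0.11 = 4323 kJ/m²/yr
Meadow lizard: 4323 × 0.07 = 302.61 kJ/m²/yr
Little owl: 302.61 × 0.14 = 42.3654 kJ/m²/yr
Buzzard: 42.3654 × 0.06 = 2.541924 kJ/m²/yr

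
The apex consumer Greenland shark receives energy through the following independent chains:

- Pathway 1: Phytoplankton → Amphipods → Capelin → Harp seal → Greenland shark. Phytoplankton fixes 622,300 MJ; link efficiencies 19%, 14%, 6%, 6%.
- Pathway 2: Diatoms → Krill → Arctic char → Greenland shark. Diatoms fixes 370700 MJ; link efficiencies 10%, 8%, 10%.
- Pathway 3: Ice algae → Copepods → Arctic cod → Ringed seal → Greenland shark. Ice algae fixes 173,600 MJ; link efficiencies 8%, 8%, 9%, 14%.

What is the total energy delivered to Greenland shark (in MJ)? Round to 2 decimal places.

Pathway 1: 622300 × 0.19 × 0.14 × 0.06 × 0.06 = 59.591448 MJ
Pathway 2: 370700 × 0.1 × 0.08 × 0.1 = 296.56 MJ
Pathway 3: 173600 × 0.08 × 0.08 × 0.09 × 0.14 = 13.999104 MJ
Total at Greenland shark: 59.591448 + 296.56 + 13.999104 = 370.150552 MJ

370.15 MJ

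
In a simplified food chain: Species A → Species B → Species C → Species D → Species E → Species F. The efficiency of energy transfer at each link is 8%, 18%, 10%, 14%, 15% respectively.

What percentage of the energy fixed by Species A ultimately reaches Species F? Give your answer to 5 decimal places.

0.00302%

Product of link efficiencies: 0.08 × 0.18 × 0.1 × 0.14 × 0.15 = 0.00003024
As a percentage: 0.00003024 × 100 = 0.00302%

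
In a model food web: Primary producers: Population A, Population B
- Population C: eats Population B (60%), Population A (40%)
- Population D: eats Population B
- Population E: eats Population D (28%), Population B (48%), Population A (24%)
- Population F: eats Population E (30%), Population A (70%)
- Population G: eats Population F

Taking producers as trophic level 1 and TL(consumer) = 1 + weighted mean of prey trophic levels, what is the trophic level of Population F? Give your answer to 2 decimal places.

2.38

Population C: 1 + (0.6×1 + 0.4×1) = 2
Population D: 1 + 1 = 2
Population E: 1 + (0.28×2 + 0.48×1 + 0.24×1) = 2.28
Population F: 1 + (0.3×2.28 + 0.7×1) = 2.384
Population G: 1 + 2.384 = 3.384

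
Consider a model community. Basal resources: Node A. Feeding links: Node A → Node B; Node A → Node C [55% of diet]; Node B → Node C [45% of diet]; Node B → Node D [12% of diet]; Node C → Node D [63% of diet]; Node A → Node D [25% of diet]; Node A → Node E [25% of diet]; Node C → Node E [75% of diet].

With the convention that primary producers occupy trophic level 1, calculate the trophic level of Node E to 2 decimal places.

3.09

Node B: 1 + 1 = 2
Node C: 1 + (0.55×1 + 0.45×2) = 2.45
Node D: 1 + (0.12×2 + 0.63×2.45 + 0.25×1) = 3.0335
Node E: 1 + (0.25×1 + 0.75×2.45) = 3.0875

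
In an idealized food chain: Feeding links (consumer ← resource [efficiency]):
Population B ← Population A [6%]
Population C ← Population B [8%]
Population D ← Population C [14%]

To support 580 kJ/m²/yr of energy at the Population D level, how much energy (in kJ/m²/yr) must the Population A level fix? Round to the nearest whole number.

Cumulative transfer efficiency: 0.06 × 0.08 × 0.14 = 0.000672
Population A energy = 580 / 0.000672 = 863095 kJ/m²/yr

863095 kJ/m²/yr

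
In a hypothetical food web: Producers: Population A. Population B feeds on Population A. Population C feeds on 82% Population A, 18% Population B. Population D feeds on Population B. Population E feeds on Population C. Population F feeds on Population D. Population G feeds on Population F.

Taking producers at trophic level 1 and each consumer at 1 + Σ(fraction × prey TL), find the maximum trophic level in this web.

5

Population B: 1 + 1 = 2
Population C: 1 + (0.82×1 + 0.18×2) = 2.18
Population D: 1 + 2 = 3
Population E: 1 + 2.18 = 3.18
Population F: 1 + 3 = 4
Population G: 1 + 4 = 5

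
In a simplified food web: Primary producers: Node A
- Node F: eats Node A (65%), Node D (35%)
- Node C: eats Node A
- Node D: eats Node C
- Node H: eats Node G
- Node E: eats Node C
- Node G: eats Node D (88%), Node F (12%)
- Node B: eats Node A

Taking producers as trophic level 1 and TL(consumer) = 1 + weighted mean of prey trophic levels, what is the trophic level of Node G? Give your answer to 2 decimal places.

Node B: 1 + 1 = 2
Node C: 1 + 1 = 2
Node D: 1 + 2 = 3
Node E: 1 + 2 = 3
Node F: 1 + (0.65×1 + 0.35×3) = 2.7
Node G: 1 + (0.88×3 + 0.12×2.7) = 3.964
Node H: 1 + 3.964 = 4.964

3.96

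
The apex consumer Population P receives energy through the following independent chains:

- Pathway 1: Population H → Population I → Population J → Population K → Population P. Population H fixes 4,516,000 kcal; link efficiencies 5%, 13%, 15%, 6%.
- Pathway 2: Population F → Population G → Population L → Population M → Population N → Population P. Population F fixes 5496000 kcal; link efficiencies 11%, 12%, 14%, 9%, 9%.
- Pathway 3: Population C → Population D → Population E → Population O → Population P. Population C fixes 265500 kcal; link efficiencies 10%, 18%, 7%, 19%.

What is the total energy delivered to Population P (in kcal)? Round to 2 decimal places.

Pathway 1: 4516000 × 0.05 × 0.13 × 0.15 × 0.06 = 264.186 kcal
Pathway 2: 5496000 × 0.11 × 0.12 × 0.14 × 0.09 × 0.09 = 82.2685248 kcal
Pathway 3: 265500 × 0.1 × 0.18 × 0.07 × 0.19 = 63.5607 kcal
Total at Population P: 264.186 + 82.2685248 + 63.5607 = 410.0152248 kcal

410.02 kcal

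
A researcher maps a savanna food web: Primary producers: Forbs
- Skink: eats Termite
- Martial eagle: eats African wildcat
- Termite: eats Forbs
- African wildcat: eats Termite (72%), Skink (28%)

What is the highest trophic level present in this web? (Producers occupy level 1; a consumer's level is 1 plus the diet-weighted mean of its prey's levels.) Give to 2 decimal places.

Termite: 1 + 1 = 2
Skink: 1 + 2 = 3
African wildcat: 1 + (0.72×2 + 0.28×3) = 3.28
Martial eagle: 1 + 3.28 = 4.28

4.28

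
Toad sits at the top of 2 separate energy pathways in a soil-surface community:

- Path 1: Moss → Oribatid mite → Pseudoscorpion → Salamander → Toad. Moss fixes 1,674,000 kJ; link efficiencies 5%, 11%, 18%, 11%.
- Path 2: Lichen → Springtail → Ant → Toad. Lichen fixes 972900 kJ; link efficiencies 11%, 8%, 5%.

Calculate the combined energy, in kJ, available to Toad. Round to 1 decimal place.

Path 1: 1674000 × 0.05 × 0.11 × 0.18 × 0.11 = 182.2986 kJ
Path 2: 972900 × 0.11 × 0.08 × 0.05 = 428.076 kJ
Total at Toad: 182.2986 + 428.076 = 610.3746 kJ

610.4 kJ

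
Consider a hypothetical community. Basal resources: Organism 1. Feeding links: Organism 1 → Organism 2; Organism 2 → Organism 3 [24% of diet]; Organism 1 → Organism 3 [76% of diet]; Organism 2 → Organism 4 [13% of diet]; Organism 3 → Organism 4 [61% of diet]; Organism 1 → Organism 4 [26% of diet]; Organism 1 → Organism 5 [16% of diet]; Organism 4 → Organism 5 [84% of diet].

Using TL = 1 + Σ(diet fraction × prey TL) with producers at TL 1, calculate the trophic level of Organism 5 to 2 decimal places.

Organism 2: 1 + 1 = 2
Organism 3: 1 + (0.24×2 + 0.76×1) = 2.24
Organism 4: 1 + (0.13×2 + 0.61×2.24 + 0.26×1) = 2.8864
Organism 5: 1 + (0.16×1 + 0.84×2.8864) = 3.584576

3.58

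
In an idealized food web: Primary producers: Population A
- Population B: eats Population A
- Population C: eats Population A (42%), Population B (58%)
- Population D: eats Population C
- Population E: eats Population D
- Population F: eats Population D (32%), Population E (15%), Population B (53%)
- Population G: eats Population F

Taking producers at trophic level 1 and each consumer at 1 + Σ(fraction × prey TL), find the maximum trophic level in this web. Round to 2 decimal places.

Population B: 1 + 1 = 2
Population C: 1 + (0.42×1 + 0.58×2) = 2.58
Population D: 1 + 2.58 = 3.58
Population E: 1 + 3.58 = 4.58
Population F: 1 + (0.32×3.58 + 0.15×4.58 + 0.53×2) = 3.8926
Population G: 1 + 3.8926 = 4.8926

4.89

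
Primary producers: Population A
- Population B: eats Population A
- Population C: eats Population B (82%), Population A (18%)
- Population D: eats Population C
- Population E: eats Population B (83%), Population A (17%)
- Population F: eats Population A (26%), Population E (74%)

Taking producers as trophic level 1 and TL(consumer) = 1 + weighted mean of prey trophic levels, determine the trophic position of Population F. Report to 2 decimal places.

Population B: 1 + 1 = 2
Population C: 1 + (0.82×2 + 0.18×1) = 2.82
Population D: 1 + 2.82 = 3.82
Population E: 1 + (0.83×2 + 0.17×1) = 2.83
Population F: 1 + (0.26×1 + 0.74×2.83) = 3.3542

3.35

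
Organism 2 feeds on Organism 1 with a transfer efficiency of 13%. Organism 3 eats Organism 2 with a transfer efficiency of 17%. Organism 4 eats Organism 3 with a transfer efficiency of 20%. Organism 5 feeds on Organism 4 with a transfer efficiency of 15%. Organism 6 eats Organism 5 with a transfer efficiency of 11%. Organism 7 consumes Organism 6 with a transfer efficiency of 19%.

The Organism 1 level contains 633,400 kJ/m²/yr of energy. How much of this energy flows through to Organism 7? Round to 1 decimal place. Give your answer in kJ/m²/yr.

8.8 kJ/m²/yr

Organism 2: 633400 × 0.13 = 82342 kJ/m²/yr
Organism 3: 82342 × 0.17 = 13998.14 kJ/m²/yr
Organism 4: 13998.14 × 0.2 = 2799.628 kJ/m²/yr
Organism 5: 2799.628 × 0.15 = 419.9442 kJ/m²/yr
Organism 6: 419.9442 × 0.11 = 46.193862 kJ/m²/yr
Organism 7: 46.193862 × 0.19 = 8.77683378 kJ/m²/yr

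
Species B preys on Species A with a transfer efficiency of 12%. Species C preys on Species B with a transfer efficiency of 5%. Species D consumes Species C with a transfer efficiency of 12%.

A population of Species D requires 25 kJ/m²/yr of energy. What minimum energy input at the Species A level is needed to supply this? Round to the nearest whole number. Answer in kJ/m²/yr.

Cumulative transfer efficiency: 0.12 × 0.05 × 0.12 = 0.00072
Species A energy = 25 / 0.00072 = 34722 kJ/m²/yr

34722 kJ/m²/yr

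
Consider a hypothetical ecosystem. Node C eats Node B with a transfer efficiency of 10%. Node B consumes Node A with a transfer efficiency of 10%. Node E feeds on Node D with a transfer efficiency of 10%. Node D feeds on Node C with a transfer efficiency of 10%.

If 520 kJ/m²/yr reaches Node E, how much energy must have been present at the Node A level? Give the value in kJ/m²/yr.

5200000 kJ/m²/yr

Cumulative transfer efficiency: 0.1 × 0.1 × 0.1 × 0.1 = 0.0001
Node A energy = 520 / 0.0001 = 5200000 kJ/m²/yr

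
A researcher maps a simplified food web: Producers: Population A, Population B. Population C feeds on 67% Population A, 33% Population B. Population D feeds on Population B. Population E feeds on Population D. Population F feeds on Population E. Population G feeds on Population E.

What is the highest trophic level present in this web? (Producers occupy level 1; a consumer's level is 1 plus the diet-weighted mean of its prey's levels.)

Population C: 1 + (0.67×1 + 0.33×1) = 2
Population D: 1 + 1 = 2
Population E: 1 + 2 = 3
Population F: 1 + 3 = 4
Population G: 1 + 3 = 4

4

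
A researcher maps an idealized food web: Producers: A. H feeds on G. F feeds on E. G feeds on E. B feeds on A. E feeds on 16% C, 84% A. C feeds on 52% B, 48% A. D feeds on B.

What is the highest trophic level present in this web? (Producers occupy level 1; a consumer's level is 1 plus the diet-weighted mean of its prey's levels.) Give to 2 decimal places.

4.24

B: 1 + 1 = 2
C: 1 + (0.52×2 + 0.48×1) = 2.52
D: 1 + 2 = 3
E: 1 + (0.16×2.52 + 0.84×1) = 2.2432
F: 1 + 2.2432 = 3.2432
G: 1 + 2.2432 = 3.2432
H: 1 + 3.2432 = 4.2432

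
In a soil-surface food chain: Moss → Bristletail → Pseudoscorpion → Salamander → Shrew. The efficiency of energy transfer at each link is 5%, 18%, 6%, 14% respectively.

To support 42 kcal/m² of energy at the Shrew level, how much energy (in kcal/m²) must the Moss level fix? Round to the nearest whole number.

555556 kcal/m²

Cumulative transfer efficiency: 0.05 × 0.18 × 0.06 × 0.14 = 0.0000756
Moss energy = 42 / 0.0000756 = 555556 kcal/m²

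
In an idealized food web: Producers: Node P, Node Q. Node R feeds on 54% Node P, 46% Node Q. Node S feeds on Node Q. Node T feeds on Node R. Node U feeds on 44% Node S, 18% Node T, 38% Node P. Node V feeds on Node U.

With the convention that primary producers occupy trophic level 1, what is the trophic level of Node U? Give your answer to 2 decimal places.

Node R: 1 + (0.54×1 + 0.46×1) = 2
Node S: 1 + 1 = 2
Node T: 1 + 2 = 3
Node U: 1 + (0.44×2 + 0.18×3 + 0.38×1) = 2.8
Node V: 1 + 2.8 = 3.8

2.80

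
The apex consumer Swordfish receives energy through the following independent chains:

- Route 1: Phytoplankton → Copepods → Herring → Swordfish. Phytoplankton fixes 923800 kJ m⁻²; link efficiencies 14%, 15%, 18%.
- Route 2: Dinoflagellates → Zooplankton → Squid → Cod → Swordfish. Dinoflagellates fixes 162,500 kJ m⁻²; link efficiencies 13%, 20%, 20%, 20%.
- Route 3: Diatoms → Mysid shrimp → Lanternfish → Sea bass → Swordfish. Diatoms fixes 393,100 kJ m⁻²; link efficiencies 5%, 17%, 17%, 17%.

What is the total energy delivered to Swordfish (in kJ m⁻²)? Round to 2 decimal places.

Route 1: 923800 × 0.14 × 0.15 × 0.18 = 3491.964 kJ m⁻²
Route 2: 162500 × 0.13 × 0.2 × 0.2 × 0.2 = 169 kJ m⁻²
Route 3: 393100 × 0.05 × 0.17 × 0.17 × 0.17 = 96.565015 kJ m⁻²
Total at Swordfish: 3491.964 + 169 + 96.565015 = 3757.529015 kJ m⁻²

3757.53 kJ m⁻²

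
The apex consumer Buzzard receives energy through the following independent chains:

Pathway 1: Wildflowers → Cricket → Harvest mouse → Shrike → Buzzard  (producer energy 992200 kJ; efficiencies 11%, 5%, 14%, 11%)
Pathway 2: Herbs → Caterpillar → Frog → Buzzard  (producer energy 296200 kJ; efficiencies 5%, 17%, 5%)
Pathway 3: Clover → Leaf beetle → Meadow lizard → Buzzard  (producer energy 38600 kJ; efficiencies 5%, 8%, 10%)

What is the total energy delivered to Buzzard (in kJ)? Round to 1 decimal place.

Pathway 1: 992200 × 0.11 × 0.05 × 0.14 × 0.11 = 84.03934 kJ
Pathway 2: 296200 × 0.05 × 0.17 × 0.05 = 125.885 kJ
Pathway 3: 38600 × 0.05 × 0.08 × 0.1 = 15.44 kJ
Total at Buzzard: 84.03934 + 125.885 + 15.44 = 225.36434 kJ

225.4 kJ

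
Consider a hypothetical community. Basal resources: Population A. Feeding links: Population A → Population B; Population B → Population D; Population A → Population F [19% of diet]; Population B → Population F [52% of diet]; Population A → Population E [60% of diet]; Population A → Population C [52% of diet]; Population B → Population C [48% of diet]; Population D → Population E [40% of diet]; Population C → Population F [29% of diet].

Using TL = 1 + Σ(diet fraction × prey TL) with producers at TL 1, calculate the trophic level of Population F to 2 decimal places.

2.95

Population B: 1 + 1 = 2
Population C: 1 + (0.48×2 + 0.52×1) = 2.48
Population D: 1 + 2 = 3
Population E: 1 + (0.4×3 + 0.6×1) = 2.8
Population F: 1 + (0.29×2.48 + 0.19×1 + 0.52×2) = 2.9492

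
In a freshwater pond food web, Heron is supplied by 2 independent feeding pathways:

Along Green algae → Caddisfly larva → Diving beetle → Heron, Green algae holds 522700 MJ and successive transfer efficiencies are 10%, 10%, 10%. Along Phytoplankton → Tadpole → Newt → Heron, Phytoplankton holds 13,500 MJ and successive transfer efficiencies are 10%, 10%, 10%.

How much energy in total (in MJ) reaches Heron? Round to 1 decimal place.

536.2 MJ

Via Green algae: 522700 × 0.1 × 0.1 × 0.1 = 522.7 MJ
Via Phytoplankton: 13500 × 0.1 × 0.1 × 0.1 = 13.5 MJ
Total at Heron: 522.7 + 13.5 = 536.2 MJ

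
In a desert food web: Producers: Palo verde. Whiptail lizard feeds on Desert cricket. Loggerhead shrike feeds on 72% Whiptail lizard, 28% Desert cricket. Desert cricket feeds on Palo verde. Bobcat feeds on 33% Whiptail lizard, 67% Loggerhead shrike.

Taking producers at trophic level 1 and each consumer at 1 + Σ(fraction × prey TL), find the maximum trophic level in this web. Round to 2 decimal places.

Desert cricket: 1 + 1 = 2
Whiptail lizard: 1 + 2 = 3
Loggerhead shrike: 1 + (0.72×3 + 0.28×2) = 3.72
Bobcat: 1 + (0.33×3 + 0.67×3.72) = 4.4824

4.48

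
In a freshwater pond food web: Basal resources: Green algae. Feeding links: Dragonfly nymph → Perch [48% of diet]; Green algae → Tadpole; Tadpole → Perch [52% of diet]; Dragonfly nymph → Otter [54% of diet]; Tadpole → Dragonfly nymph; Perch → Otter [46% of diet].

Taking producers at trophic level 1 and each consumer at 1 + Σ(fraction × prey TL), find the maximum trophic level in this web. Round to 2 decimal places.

Tadpole: 1 + 1 = 2
Dragonfly nymph: 1 + 2 = 3
Perch: 1 + (0.52×2 + 0.48×3) = 3.48
Otter: 1 + (0.46×3.48 + 0.54×3) = 4.2208

4.22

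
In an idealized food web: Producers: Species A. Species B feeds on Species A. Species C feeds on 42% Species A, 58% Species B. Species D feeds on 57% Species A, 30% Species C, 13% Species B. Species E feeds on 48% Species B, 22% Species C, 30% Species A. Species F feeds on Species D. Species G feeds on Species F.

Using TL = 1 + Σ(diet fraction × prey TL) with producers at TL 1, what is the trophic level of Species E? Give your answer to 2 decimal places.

Species B: 1 + 1 = 2
Species C: 1 + (0.42×1 + 0.58×2) = 2.58
Species D: 1 + (0.57×1 + 0.3×2.58 + 0.13×2) = 2.604
Species E: 1 + (0.48×2 + 0.22×2.58 + 0.3×1) = 2.8276
Species F: 1 + 2.604 = 3.604
Species G: 1 + 3.604 = 4.604

2.83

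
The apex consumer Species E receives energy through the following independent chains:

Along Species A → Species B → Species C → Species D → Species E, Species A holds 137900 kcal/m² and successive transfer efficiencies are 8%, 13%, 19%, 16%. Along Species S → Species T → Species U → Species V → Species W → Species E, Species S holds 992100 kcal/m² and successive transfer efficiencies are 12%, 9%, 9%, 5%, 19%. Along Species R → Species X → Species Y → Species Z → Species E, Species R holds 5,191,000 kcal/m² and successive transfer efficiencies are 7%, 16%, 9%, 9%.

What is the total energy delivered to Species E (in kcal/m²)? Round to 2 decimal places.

523.69 kcal/m²

Via Species A: 137900 × 0.08 × 0.13 × 0.19 × 0.16 = 43.598464 kcal/m²
Via Species S: 992100 × 0.12 × 0.09 × 0.09 × 0.05 × 0.19 = 9.1610514 kcal/m²
Via Species R: 5191000 × 0.07 × 0.16 × 0.09 × 0.09 = 470.92752 kcal/m²
Total at Species E: 43.598464 + 9.1610514 + 470.92752 = 523.6870354 kcal/m²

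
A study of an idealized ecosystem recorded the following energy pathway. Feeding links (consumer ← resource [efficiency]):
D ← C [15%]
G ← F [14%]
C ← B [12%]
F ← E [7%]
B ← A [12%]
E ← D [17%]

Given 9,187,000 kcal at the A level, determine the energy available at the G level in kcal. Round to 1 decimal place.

B: 9187000 × 0.12 = 1102440 kcal
C: 1102440 × 0.12 = 132292.8 kcal
D: 132292.8 × 0.15 = 19843.92 kcal
E: 19843.92 × 0.17 = 3373.4664 kcal
F: 3373.4664 × 0.07 = 236.142648 kcal
G: 236.142648 × 0.14 = 33.05997072 kcal

33.1 kcal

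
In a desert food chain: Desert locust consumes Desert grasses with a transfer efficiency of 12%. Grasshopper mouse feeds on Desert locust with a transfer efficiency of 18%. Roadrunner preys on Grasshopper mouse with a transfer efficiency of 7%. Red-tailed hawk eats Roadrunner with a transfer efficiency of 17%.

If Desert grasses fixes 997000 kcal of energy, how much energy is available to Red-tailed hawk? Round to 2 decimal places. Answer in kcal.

Desert locust: 997000 × 0.12 = 119640 kcal
Grasshopper mouse: 119640 × 0.18 = 21535.2 kcal
Roadrunner: 21535.2 × 0.07 = 1507.464 kcal
Red-tailed hawk: 1507.464 × 0.17 = 256.26888 kcal

256.27 kcal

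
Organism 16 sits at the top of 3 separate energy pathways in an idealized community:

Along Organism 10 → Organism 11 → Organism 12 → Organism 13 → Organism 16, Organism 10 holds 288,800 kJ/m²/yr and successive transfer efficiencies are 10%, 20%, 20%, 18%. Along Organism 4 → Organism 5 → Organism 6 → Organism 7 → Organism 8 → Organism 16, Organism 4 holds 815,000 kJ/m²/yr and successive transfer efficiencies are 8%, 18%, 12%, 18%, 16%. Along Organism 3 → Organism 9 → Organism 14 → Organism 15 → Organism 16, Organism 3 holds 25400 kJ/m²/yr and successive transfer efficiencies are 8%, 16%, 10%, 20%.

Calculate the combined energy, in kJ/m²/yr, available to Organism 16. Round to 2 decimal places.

Via Organism 10: 288800 × 0.1 × 0.2 × 0.2 × 0.18 = 207.936 kJ/m²/yr
Via Organism 4: 815000 × 0.08 × 0.18 × 0.12 × 0.18 × 0.16 = 40.559616 kJ/m²/yr
Via Organism 3: 25400 × 0.08 × 0.16 × 0.1 × 0.2 = 6.5024 kJ/m²/yr
Total at Organism 16: 207.936 + 40.559616 + 6.5024 = 254.998016 kJ/m²/yr

255.00 kJ/m²/yr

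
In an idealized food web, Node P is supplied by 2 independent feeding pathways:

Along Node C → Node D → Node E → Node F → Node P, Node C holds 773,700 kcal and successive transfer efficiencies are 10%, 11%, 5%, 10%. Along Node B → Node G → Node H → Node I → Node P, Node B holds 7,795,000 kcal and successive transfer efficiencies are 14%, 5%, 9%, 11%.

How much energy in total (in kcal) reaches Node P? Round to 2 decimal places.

582.75 kcal

Via Node C: 773700 × 0.1 × 0.11 × 0.05 × 0.1 = 42.5535 kcal
Via Node B: 7795000 × 0.14 × 0.05 × 0.09 × 0.11 = 540.1935 kcal
Total at Node P: 42.5535 + 540.1935 = 582.747 kcal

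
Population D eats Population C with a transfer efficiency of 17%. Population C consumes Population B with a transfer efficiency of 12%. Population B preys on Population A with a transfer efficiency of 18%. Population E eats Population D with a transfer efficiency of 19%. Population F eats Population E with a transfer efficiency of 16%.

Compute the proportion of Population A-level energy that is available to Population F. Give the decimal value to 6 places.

Product of link efficiencies: 0.18 × 0.12 × 0.17 × 0.19 × 0.16 = 0.0001116288

0.000112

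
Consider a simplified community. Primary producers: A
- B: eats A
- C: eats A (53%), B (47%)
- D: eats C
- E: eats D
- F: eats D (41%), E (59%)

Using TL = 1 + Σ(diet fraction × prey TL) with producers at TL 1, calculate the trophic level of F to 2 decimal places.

B: 1 + 1 = 2
C: 1 + (0.53×1 + 0.47×2) = 2.47
D: 1 + 2.47 = 3.47
E: 1 + 3.47 = 4.47
F: 1 + (0.41×3.47 + 0.59×4.47) = 5.06

5.06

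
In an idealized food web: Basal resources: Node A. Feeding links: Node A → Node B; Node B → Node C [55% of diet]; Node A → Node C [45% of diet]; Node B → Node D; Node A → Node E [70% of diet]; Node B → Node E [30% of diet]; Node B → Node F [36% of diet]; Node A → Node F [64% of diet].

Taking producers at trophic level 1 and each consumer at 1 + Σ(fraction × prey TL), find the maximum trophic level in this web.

3

Node B: 1 + 1 = 2
Node C: 1 + (0.55×2 + 0.45×1) = 2.55
Node D: 1 + 2 = 3
Node E: 1 + (0.7×1 + 0.3×2) = 2.3
Node F: 1 + (0.36×2 + 0.64×1) = 2.36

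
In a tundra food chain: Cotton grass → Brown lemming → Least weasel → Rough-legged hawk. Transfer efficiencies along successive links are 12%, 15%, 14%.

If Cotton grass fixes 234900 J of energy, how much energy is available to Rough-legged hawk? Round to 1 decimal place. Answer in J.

Brown lemming: 234900 × 0.12 = 28188 J
Least weasel: 28188 × 0.15 = 4228.2 J
Rough-legged hawk: 4228.2 × 0.14 = 591.948 J

591.9 J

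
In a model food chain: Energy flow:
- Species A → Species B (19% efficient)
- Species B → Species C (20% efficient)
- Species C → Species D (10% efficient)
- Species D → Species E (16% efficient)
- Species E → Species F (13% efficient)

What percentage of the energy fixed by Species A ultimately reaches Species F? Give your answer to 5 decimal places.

Product of link efficiencies: 0.19 × 0.2 × 0.1 × 0.16 × 0.13 = 0.00007904
As a percentage: 0.00007904 × 100 = 0.00790%

0.00790%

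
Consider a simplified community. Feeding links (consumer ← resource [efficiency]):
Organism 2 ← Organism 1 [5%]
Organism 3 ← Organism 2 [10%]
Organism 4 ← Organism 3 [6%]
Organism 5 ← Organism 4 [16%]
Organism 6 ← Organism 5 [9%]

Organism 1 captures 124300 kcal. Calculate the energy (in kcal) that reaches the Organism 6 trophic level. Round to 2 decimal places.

Organism 2: 124300 × 0.05 = 6215 kcal
Organism 3: 6215 × 0.1 = 621.5 kcal
Organism 4: 621.5 × 0.06 = 37.29 kcal
Organism 5: 37.29 × 0.16 = 5.9664 kcal
Organism 6: 5.9664 × 0.09 = 0.536976 kcal

0.54 kcal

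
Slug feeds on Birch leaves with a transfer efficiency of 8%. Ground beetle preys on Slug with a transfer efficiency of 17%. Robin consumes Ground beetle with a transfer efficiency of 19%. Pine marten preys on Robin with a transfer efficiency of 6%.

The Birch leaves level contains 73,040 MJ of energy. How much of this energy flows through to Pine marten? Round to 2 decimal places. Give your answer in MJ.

Slug: 73040 × 0.08 = 5843.2 MJ
Ground beetle: 5843.2 × 0.17 = 993.344 MJ
Robin: 993.344 × 0.19 = 188.73536 MJ
Pine marten: 188.73536 × 0.06 = 11.3241216 MJ

11.32 MJ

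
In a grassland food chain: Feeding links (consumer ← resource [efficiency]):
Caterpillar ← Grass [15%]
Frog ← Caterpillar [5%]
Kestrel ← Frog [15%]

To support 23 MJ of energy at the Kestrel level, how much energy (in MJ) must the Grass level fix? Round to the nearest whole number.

Cumulative transfer efficiency: 0.15 × 0.05 × 0.15 = 0.001125
Grass energy = 23 / 0.001125 = 20444 MJ

20444 MJ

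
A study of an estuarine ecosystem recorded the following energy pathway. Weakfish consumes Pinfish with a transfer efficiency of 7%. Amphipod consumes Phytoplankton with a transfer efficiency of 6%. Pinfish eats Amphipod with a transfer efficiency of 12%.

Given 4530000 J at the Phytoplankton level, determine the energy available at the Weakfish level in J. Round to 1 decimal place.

2283.1 J

Amphipod: 4530000 × 0.06 = 271800 J
Pinfish: 271800 × 0.12 = 32616 J
Weakfish: 32616 × 0.07 = 2283.12 J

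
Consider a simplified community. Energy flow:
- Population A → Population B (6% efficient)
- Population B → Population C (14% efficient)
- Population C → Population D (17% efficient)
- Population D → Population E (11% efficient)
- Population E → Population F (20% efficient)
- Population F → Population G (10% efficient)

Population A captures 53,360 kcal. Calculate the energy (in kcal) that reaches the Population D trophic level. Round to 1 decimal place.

76.2 kcal

Population B: 53360 × 0.06 = 3201.6 kcal
Population C: 3201.6 × 0.14 = 448.224 kcal
Population D: 448.224 × 0.17 = 76.19808 kcal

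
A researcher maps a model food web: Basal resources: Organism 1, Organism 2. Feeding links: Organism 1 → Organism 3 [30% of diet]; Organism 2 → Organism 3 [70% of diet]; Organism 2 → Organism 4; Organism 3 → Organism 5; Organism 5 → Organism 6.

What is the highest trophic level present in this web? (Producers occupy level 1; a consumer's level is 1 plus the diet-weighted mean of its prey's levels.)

Organism 3: 1 + (0.3×1 + 0.7×1) = 2
Organism 4: 1 + 1 = 2
Organism 5: 1 + 2 = 3
Organism 6: 1 + 3 = 4

4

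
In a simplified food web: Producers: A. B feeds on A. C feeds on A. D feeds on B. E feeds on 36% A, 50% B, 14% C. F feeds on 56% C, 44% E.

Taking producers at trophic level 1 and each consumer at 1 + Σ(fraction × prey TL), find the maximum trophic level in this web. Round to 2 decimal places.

B: 1 + 1 = 2
C: 1 + 1 = 2
D: 1 + 2 = 3
E: 1 + (0.36×1 + 0.5×2 + 0.14×2) = 2.64
F: 1 + (0.56×2 + 0.44×2.64) = 3.2816

3.28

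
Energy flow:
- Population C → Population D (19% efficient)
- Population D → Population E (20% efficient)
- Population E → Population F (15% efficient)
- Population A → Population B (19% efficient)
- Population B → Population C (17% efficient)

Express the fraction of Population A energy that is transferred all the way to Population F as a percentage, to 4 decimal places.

Product of link efficiencies: 0.19 × 0.17 × 0.19 × 0.2 × 0.15 = 0.00018411
As a percentage: 0.00018411 × 100 = 0.0184%

0.0184%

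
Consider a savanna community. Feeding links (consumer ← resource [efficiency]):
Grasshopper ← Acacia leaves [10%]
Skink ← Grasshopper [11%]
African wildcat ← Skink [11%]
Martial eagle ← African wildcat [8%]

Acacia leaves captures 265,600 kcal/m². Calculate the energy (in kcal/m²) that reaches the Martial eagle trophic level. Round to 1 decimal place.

25.7 kcal/m²

Grasshopper: 265600 × 0.1 = 26560 kcal/m²
Skink: 26560 × 0.11 = 2921.6 kcal/m²
African wildcat: 2921.6 × 0.11 = 321.376 kcal/m²
Martial eagle: 321.376 × 0.08 = 25.71008 kcal/m²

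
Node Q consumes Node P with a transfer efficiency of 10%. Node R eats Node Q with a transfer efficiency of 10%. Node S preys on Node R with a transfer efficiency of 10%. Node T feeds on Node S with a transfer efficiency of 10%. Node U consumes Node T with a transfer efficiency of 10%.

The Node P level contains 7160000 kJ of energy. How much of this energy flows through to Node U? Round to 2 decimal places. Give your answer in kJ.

Node Q: 7160000 × 0.1 = 716000 kJ
Node R: 716000 × 0.1 = 71600 kJ
Node S: 71600 × 0.1 = 7160 kJ
Node T: 7160 × 0.1 = 716 kJ
Node U: 716 × 0.1 = 71.6 kJ

71.60 kJ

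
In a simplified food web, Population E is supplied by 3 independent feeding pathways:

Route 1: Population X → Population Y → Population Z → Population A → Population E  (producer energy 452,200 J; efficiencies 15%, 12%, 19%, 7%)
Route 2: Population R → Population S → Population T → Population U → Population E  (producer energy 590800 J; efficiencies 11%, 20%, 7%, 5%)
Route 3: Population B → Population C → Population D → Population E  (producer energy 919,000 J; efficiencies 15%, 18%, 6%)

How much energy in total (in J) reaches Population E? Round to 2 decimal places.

1642.53 J

Route 1: 452200 × 0.15 × 0.12 × 0.19 × 0.07 = 108.25668 J
Route 2: 590800 × 0.11 × 0.2 × 0.07 × 0.05 = 45.4916 J
Route 3: 919000 × 0.15 × 0.18 × 0.06 = 1488.78 J
Total at Population E: 108.25668 + 45.4916 + 1488.78 = 1642.52828 J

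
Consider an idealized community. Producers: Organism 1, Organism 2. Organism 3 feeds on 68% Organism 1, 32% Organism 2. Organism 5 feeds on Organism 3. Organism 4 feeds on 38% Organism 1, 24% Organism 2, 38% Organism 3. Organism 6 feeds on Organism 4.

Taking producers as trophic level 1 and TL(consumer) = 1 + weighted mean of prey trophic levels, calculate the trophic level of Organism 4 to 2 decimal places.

Organism 3: 1 + (0.68×1 + 0.32×1) = 2
Organism 4: 1 + (0.38×1 + 0.24×1 + 0.38×2) = 2.38
Organism 5: 1 + 2 = 3
Organism 6: 1 + 2.38 = 3.38

2.38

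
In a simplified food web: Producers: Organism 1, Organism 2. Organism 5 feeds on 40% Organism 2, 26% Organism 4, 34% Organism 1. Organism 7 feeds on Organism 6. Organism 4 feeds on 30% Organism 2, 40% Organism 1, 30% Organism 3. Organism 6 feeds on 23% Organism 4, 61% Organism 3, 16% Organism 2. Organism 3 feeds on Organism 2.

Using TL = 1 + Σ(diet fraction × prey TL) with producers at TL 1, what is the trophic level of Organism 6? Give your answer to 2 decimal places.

Organism 3: 1 + 1 = 2
Organism 4: 1 + (0.3×1 + 0.4×1 + 0.3×2) = 2.3
Organism 5: 1 + (0.4×1 + 0.26×2.3 + 0.34×1) = 2.338
Organism 6: 1 + (0.23×2.3 + 0.61×2 + 0.16×1) = 2.909
Organism 7: 1 + 2.909 = 3.909

2.91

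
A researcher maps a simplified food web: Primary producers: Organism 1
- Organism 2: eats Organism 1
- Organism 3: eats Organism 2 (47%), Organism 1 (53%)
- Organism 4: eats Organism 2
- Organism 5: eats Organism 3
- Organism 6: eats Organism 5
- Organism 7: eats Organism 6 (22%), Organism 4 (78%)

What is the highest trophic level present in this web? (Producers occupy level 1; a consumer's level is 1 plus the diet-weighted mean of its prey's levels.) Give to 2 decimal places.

4.47

Organism 2: 1 + 1 = 2
Organism 3: 1 + (0.47×2 + 0.53×1) = 2.47
Organism 4: 1 + 2 = 3
Organism 5: 1 + 2.47 = 3.47
Organism 6: 1 + 3.47 = 4.47
Organism 7: 1 + (0.22×4.47 + 0.78×3) = 4.3234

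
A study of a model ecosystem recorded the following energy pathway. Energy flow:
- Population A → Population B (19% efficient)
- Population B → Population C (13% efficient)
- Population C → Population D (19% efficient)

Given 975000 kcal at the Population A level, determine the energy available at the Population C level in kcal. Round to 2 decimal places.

Population B: 975000 × 0.19 = 185250 kcal
Population C: 185250 × 0.13 = 24082.5 kcal

24082.50 kcal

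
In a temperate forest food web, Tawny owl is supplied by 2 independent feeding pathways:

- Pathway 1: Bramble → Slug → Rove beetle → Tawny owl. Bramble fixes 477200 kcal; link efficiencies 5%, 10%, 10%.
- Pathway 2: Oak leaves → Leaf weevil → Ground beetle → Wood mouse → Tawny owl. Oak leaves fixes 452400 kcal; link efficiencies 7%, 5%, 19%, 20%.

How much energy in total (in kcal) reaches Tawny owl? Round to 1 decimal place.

Pathway 1: 477200 × 0.05 × 0.1 × 0.1 = 238.6 kcal
Pathway 2: 452400 × 0.07 × 0.05 × 0.19 × 0.2 = 60.1692 kcal
Total at Tawny owl: 238.6 + 60.1692 = 298.7692 kcal

298.8 kcal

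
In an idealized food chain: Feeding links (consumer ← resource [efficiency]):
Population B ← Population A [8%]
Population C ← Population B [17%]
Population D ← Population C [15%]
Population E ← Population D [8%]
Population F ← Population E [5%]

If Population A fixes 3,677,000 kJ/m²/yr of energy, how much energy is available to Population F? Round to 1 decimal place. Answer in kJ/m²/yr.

Population B: 3677000 × 0.08 = 294160 kJ/m²/yr
Population C: 294160 × 0.17 = 50007.2 kJ/m²/yr
Population D: 50007.2 × 0.15 = 7501.08 kJ/m²/yr
Population E: 7501.08 × 0.08 = 600.0864 kJ/m²/yr
Population F: 600.0864 × 0.05 = 30.00432 kJ/m²/yr

30.0 kJ/m²/yr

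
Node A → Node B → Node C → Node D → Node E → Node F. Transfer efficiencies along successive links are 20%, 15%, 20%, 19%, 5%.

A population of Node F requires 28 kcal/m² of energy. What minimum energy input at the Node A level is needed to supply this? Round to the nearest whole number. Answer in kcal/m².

Cumulative transfer efficiency: 0.2 × 0.15 × 0.2 × 0.19 × 0.05 = 0.000057
Node A energy = 28 / 0.000057 = 491228 kcal/m²

491228 kcal/m²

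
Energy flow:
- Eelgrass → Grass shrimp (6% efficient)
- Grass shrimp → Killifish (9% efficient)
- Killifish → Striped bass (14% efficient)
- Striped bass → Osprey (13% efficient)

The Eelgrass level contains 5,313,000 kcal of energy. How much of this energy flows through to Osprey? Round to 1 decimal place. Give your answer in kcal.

Grass shrimp: 5313000 × 0.06 = 318780 kcal
Killifish: 318780 × 0.09 = 28690.2 kcal
Striped bass: 28690.2 × 0.14 = 4016.628 kcal
Osprey: 4016.628 × 0.13 = 522.16164 kcal

522.2 kcal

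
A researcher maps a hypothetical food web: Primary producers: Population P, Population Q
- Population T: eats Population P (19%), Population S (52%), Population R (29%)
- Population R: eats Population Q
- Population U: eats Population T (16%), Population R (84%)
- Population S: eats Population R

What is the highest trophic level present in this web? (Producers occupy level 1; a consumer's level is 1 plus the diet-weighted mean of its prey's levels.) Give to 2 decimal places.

3.33

Population R: 1 + 1 = 2
Population S: 1 + 2 = 3
Population T: 1 + (0.19×1 + 0.52×3 + 0.29×2) = 3.33
Population U: 1 + (0.16×3.33 + 0.84×2) = 3.2128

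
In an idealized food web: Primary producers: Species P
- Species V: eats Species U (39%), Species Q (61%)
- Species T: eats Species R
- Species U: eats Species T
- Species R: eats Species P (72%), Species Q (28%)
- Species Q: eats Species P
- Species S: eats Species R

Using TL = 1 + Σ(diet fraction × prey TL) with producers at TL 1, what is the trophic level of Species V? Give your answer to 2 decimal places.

3.89

Species Q: 1 + 1 = 2
Species R: 1 + (0.72×1 + 0.28×2) = 2.28
Species S: 1 + 2.28 = 3.28
Species T: 1 + 2.28 = 3.28
Species U: 1 + 3.28 = 4.28
Species V: 1 + (0.39×4.28 + 0.61×2) = 3.8892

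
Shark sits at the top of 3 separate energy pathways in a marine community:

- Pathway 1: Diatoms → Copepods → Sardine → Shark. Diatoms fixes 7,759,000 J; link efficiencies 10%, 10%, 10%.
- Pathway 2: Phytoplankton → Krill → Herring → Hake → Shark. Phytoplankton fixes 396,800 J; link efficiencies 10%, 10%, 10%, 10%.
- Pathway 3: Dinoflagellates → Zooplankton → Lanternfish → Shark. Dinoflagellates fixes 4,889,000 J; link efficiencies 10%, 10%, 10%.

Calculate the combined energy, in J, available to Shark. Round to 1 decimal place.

12687.7 J

Pathway 1: 7759000 × 0.1 × 0.1 × 0.1 = 7759 J
Pathway 2: 396800 × 0.1 × 0.1 × 0.1 × 0.1 = 39.68 J
Pathway 3: 4889000 × 0.1 × 0.1 × 0.1 = 4889 J
Total at Shark: 7759 + 39.68 + 4889 = 12687.68 J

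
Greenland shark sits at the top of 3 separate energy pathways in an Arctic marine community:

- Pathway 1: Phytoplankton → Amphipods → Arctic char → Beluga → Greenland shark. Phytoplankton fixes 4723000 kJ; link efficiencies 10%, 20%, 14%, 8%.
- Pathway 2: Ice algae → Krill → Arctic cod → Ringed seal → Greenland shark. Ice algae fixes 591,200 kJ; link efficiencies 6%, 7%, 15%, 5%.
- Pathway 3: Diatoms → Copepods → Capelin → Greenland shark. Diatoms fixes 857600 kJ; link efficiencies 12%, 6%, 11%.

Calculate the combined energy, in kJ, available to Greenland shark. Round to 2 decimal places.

Pathway 1: 4723000 × 0.1 × 0.2 × 0.14 × 0.08 = 1057.952 kJ
Pathway 2: 591200 × 0.06 × 0.07 × 0.15 × 0.05 = 18.6228 kJ
Pathway 3: 857600 × 0.12 × 0.06 × 0.11 = 679.2192 kJ
Total at Greenland shark: 1057.952 + 18.6228 + 679.2192 = 1755.794 kJ

1755.79 kJ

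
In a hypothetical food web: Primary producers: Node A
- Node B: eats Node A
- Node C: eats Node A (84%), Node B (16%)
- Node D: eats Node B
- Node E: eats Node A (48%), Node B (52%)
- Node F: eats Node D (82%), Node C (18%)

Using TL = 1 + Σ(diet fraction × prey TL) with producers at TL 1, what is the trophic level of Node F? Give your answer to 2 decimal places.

Node B: 1 + 1 = 2
Node C: 1 + (0.84×1 + 0.16×2) = 2.16
Node D: 1 + 2 = 3
Node E: 1 + (0.48×1 + 0.52×2) = 2.52
Node F: 1 + (0.82×3 + 0.18×2.16) = 3.8488

3.85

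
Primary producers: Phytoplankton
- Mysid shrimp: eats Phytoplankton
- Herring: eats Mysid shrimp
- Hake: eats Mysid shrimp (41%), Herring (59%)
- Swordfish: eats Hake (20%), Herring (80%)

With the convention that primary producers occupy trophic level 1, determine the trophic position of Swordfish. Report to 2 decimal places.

4.12

Mysid shrimp: 1 + 1 = 2
Herring: 1 + 2 = 3
Hake: 1 + (0.41×2 + 0.59×3) = 3.59
Swordfish: 1 + (0.2×3.59 + 0.8×3) = 4.118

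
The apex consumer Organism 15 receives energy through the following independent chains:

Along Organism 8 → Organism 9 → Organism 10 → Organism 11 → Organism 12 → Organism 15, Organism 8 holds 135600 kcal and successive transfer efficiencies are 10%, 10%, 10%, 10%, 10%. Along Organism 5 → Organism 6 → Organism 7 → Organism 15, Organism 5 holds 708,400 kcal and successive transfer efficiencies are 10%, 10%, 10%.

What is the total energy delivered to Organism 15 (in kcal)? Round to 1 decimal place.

709.8 kcal

Via Organism 8: 135600 × 0.1 × 0.1 × 0.1 × 0.1 × 0.1 = 1.356 kcal
Via Organism 5: 708400 × 0.1 × 0.1 × 0.1 = 708.4 kcal
Total at Organism 15: 1.356 + 708.4 = 709.756 kcal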